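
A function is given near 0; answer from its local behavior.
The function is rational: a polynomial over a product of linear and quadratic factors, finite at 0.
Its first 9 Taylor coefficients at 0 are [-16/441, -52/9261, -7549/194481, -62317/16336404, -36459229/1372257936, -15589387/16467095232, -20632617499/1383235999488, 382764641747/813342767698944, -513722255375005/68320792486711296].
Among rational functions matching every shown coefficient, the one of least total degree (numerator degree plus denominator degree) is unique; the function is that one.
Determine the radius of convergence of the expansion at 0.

The radius of convergence is -1/4 + (1/4)*sqrt(57).

No rational of total degree below 7 reproduces all 9 coefficients; solving the [0/7] Pade equations on them gives f(u) = -8/(3*(u - 12/7)*(u**2 - u/2 - 7/2)**3), whose expansion matches every shown term.
Denominator factor (u**2 - u/2 - 7/2)^3: discriminant 57/4, real irrational roots 1/4 + (1/4)*sqrt(57) and 1/4 - (1/4)*sqrt(57); poles of order 3, moduli 1/4 + (1/4)*sqrt(57) and -1/4 + (1/4)*sqrt(57).
Denominator factor (u - 12/7): pole of order 1 at 12/7, modulus 12/7.
The radius of convergence is the smallest modulus among the singular points: -1/4 + (1/4)*sqrt(57).


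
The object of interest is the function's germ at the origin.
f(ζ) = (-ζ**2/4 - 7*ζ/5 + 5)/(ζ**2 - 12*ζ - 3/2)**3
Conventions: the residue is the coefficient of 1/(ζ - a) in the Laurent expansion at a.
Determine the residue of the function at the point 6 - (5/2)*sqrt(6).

The factor ζ**2 - 12*ζ - 3/2 splits as (ζ - a)(ζ - a') with a = 6 - (5/2)*sqrt(6), a' = 6 + (5/2)*sqrt(6). At the order-3 pole a set g(ζ) = (ζ - a)^3*f(ζ) = [-ζ**2/4 - 7*ζ/5 + 5] / (ζ - a')^3.
Order-3 pole: residue = g''(a)/2; g''(6 - (5/2)*sqrt(6)) = (371/2250000)*sqrt(6), so the residue is (371/4500000)*sqrt(6).

The residue is (371/4500000)*sqrt(6).


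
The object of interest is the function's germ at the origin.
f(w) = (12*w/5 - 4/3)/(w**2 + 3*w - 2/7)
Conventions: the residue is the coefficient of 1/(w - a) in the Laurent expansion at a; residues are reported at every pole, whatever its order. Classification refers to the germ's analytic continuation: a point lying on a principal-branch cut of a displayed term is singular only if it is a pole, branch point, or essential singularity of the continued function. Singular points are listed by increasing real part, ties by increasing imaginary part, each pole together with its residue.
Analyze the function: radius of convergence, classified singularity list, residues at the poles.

Radius of convergence at 0: -3/2 + (1/14)*sqrt(497).
At -3/2 - (1/14)*sqrt(497): a pole of order 1; residue 6/5 + (74/1065)*sqrt(497).
At -3/2 + (1/14)*sqrt(497): a pole of order 1; residue 6/5 - (74/1065)*sqrt(497).

Denominator factor (w**2 + 3*w - 2/7): discriminant 71/7, real irrational roots -3/2 + (1/14)*sqrt(497) and -3/2 - (1/14)*sqrt(497); poles of order 1, moduli -3/2 + (1/14)*sqrt(497) and 3/2 + (1/14)*sqrt(497).
The radius of convergence is the smallest modulus among the singular points: -3/2 + (1/14)*sqrt(497).
The factor w**2 + 3*w - 2/7 splits as (w - a)(w - a') with a = -3/2 - (1/14)*sqrt(497), a' = -3/2 + (1/14)*sqrt(497). At the order-1 pole a set g(w) = (w - a)*f(w) = [12*w/5 - 4/3] / (w - a').
Simple pole: residue = g(a) at a = -3/2 - (1/14)*sqrt(497), which is 6/5 + (74/1065)*sqrt(497).
The factor w**2 + 3*w - 2/7 splits as (w - a)(w - a') with a = -3/2 + (1/14)*sqrt(497), a' = -3/2 - (1/14)*sqrt(497). At the order-1 pole a set g(w) = (w - a)*f(w) = [12*w/5 - 4/3] / (w - a').
Simple pole: residue = g(a) at a = -3/2 + (1/14)*sqrt(497), which is 6/5 - (74/1065)*sqrt(497).
List the singular points by increasing real part (a conjugate pair: the negative imaginary part first).


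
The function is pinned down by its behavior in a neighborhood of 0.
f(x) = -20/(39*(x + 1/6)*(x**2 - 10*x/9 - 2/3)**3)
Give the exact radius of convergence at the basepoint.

The radius of convergence is 1/6.

Denominator factor (x**2 - 10*x/9 - 2/3)^3: discriminant 316/81, real irrational roots 5/9 + (1/9)*sqrt(79) and 5/9 - (1/9)*sqrt(79); poles of order 3, moduli 5/9 + (1/9)*sqrt(79) and -5/9 + (1/9)*sqrt(79).
Denominator factor (x + 1/6): pole of order 1 at -1/6, modulus 1/6.
The radius of convergence is the smallest modulus among the singular points: 1/6.


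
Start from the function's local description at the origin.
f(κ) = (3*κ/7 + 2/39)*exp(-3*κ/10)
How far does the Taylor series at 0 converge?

The factor exp(-3*κ/10) is entire and contributes no finite singular point.
The polynomial part has no poles.
No finite singular points: the Taylor series at 0 converges everywhere.

The radius of convergence is infinite.


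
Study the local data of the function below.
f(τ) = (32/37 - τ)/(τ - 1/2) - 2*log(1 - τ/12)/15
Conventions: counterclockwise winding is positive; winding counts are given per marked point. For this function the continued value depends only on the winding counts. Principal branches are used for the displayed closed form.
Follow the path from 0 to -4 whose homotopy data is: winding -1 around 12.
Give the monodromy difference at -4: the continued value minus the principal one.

Continued minus principal equals (4/15)*pi*i.

The rational part is single-valued and drops out of the difference; each branch term changes only by its own monodromy.
(-2/15)*log(1 - τ/(12)): each positive loop around 12 adds 2*pi*i to the log, so winding -1 contributes (-2/15)*(-1)*2*pi*i = (4/15)*pi*i.
Summing the contributions at τ = -4 gives (4/15)*pi*i.


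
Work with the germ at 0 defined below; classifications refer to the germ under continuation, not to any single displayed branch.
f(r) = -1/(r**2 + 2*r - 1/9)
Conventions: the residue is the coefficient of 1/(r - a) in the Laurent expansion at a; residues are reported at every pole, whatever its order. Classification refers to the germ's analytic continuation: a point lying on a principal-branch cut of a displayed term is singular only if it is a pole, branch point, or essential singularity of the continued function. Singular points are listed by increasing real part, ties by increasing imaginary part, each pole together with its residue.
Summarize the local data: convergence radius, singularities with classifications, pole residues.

Denominator factor (r**2 + 2*r - 1/9): discriminant 40/9, real irrational roots -1 + (1/3)*sqrt(10) and -1 - (1/3)*sqrt(10); poles of order 1, moduli -1 + (1/3)*sqrt(10) and 1 + (1/3)*sqrt(10).
The radius of convergence is the smallest modulus among the singular points: -1 + (1/3)*sqrt(10).
The factor r**2 + 2*r - 1/9 splits as (r - a)(r - a') with a = -1 - (1/3)*sqrt(10), a' = -1 + (1/3)*sqrt(10). At the order-1 pole a set g(r) = (r - a)*f(r) = [-1] / (r - a').
Simple pole: residue = g(a) at a = -1 - (1/3)*sqrt(10), which is (3/20)*sqrt(10).
The factor r**2 + 2*r - 1/9 splits as (r - a)(r - a') with a = -1 + (1/3)*sqrt(10), a' = -1 - (1/3)*sqrt(10). At the order-1 pole a set g(r) = (r - a)*f(r) = [-1] / (r - a').
Simple pole: residue = g(a) at a = -1 + (1/3)*sqrt(10), which is -(3/20)*sqrt(10).
List the singular points by increasing real part (a conjugate pair: the negative imaginary part first).

Radius of convergence at 0: -1 + (1/3)*sqrt(10).
At -1 - (1/3)*sqrt(10): a pole of order 1; residue (3/20)*sqrt(10).
At -1 + (1/3)*sqrt(10): a pole of order 1; residue -(3/20)*sqrt(10).


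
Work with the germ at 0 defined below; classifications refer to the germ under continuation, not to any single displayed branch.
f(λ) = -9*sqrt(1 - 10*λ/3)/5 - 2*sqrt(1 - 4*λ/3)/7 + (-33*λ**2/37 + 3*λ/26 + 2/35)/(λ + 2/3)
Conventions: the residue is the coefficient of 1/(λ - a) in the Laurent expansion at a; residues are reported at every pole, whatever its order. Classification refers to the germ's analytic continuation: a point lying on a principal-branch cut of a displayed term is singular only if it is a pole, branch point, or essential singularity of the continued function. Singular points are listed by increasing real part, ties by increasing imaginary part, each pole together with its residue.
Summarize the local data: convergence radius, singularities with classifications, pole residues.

Denominator factor (λ + 2/3): pole of order 1 at -2/3, modulus 2/3.
Branch term (-9/5)*sqrt(1 - λ/(3/10)): its argument vanishes at λ = 3/10, a square-root branch point, modulus 3/10.
Branch term (-2/7)*sqrt(1 - λ/(3/4)): its argument vanishes at λ = 3/4, a square-root branch point, modulus 3/4.
The radius of convergence is the smallest modulus among the singular points: 3/10.
The branch terms are analytic at -2/3 and contribute nothing to the residue; only the rational part matters.
At the order-1 pole -2/3 set g(λ) = (λ - (-2/3))*(rational part) = -33*λ**2/37 + 3*λ/26 + 2/35.
Simple pole: residue = g(a) at a = -2/3, which is -21019/50505.
List the singular points by increasing real part (a conjugate pair: the negative imaginary part first).

Radius of convergence at 0: 3/10.
At -2/3: a pole of order 1; residue -21019/50505.
At 3/10: an algebraic (square-root) branch point.
At 3/4: an algebraic (square-root) branch point.


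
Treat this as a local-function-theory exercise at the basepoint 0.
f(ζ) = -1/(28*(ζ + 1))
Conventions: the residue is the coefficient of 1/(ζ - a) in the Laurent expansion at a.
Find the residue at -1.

At the order-1 pole -1 set g(ζ) = (ζ - (-1))*f(ζ) = -1/28.
Simple pole: residue = g(a) at a = -1, which is -1/28.

The residue is -1/28.


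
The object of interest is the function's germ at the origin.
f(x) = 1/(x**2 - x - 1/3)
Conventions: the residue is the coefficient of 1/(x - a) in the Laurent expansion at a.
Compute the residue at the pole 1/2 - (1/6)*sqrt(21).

The residue is -(1/7)*sqrt(21).

The factor x**2 - x - 1/3 splits as (x - a)(x - a') with a = 1/2 - (1/6)*sqrt(21), a' = 1/2 + (1/6)*sqrt(21). At the order-1 pole a set g(x) = (x - a)*f(x) = [1] / (x - a').
Simple pole: residue = g(a) at a = 1/2 - (1/6)*sqrt(21), which is -(1/7)*sqrt(21).


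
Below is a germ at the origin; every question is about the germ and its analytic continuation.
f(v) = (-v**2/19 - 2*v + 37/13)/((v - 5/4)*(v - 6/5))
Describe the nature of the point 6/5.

The point is a pole of order 1.

The denominator factor v - 6/5 vanishes at 6/5 and appears to the power 1; the numerator there equals 2287/6175, nonzero, and no other factor vanishes.
Hence a pole whose order is the multiplicity, 1.


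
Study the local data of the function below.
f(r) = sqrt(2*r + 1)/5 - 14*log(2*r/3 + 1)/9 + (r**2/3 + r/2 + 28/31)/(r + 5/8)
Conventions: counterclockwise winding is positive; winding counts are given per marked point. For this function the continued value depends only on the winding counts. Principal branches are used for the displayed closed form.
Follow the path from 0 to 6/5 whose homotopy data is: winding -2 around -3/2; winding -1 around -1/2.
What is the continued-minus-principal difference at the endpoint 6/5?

The rational part is single-valued and drops out of the difference; each branch term changes only by its own monodromy.
(1/5)*sqrt(1 - r/(-1/2)): winding -1 is odd, the square root flips sign, contributing -2*(1/5)*sqrt(1 - (6/5)/(-1/2)) = -2*(1/5)*sqrt(17/5) = -(2/25)*sqrt(85).
(-14/9)*log(1 - r/(-3/2)): each positive loop around -3/2 adds 2*pi*i to the log, so winding -2 contributes (-14/9)*(-2)*2*pi*i = (56/9)*pi*i.
Summing the contributions at r = 6/5 gives (-(2/25)*sqrt(85)) + ((56/9)*pi)*i.

Continued minus principal equals (-(2/25)*sqrt(85)) + ((56/9)*pi)*i.


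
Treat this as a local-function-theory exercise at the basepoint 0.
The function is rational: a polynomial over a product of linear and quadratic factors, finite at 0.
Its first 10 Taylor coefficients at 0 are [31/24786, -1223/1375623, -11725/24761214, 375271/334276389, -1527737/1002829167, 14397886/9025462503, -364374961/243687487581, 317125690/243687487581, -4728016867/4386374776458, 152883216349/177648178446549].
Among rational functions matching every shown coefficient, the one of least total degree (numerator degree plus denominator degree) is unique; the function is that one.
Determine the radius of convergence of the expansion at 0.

The radius of convergence is -2 + sqrt(13).

No rational of total degree below 8 reproduces all 10 coefficients; solving the [2/6] Pade equations on them gives f(ζ) = (36*ζ**2/37 - 21*ζ/37 - 31/34)/(ζ**2 - 4*ζ - 9)**3, whose expansion matches every shown term.
Denominator factor (ζ**2 - 4*ζ - 9)^3: discriminant 52, real irrational roots 2 + sqrt(13) and 2 - sqrt(13); poles of order 3, moduli 2 + sqrt(13) and -2 + sqrt(13).
The radius of convergence is the smallest modulus among the singular points: -2 + sqrt(13).


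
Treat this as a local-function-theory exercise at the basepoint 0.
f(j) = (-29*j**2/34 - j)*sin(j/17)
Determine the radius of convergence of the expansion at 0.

The factor sin(j/17) is entire and contributes no finite singular point.
The polynomial part has no poles.
No finite singular points: the Taylor series at 0 converges everywhere.

The radius of convergence is infinite.


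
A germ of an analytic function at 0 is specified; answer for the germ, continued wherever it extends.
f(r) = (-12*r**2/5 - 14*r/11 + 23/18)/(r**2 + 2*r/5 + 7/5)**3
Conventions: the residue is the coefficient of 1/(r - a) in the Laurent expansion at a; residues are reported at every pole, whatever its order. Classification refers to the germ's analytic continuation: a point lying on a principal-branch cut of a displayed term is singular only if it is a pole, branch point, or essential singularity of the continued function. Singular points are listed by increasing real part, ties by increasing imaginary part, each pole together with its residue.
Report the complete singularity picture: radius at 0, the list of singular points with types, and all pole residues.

Denominator factor (r**2 + 2*r/5 + 7/5)^3: discriminant -136/25, complex-conjugate roots (-1/5) + ((1/5)*sqrt(34))*i and (-1/5) - ((1/5)*sqrt(34))*i; poles of order 3, moduli (1/5)*sqrt(35) and (1/5)*sqrt(35).
The radius of convergence is the smallest modulus among the singular points: (1/5)*sqrt(35).
The factor r**2 + 2*r/5 + 7/5 splits as (r - a)(r - a') with a = (-1/5) - ((1/5)*sqrt(34))*i, a' = (-1/5) + ((1/5)*sqrt(34))*i. At the order-3 pole a set g(r) = (r - a)^3*f(r) = [-12*r**2/5 - 14*r/11 + 23/18] / (r - a')^3.
Order-3 pole: residue = g''(a)/2; g''((-1/5) - ((1/5)*sqrt(34))*i) = ((215525/20752512)*sqrt(34))*i, so the residue is ((215525/41505024)*sqrt(34))*i.
The factor r**2 + 2*r/5 + 7/5 splits as (r - a)(r - a') with a = (-1/5) + ((1/5)*sqrt(34))*i, a' = (-1/5) - ((1/5)*sqrt(34))*i. At the order-3 pole a set g(r) = (r - a)^3*f(r) = [-12*r**2/5 - 14*r/11 + 23/18] / (r - a')^3.
Order-3 pole: residue = g''(a)/2; g''((-1/5) + ((1/5)*sqrt(34))*i) = -((215525/20752512)*sqrt(34))*i, so the residue is -((215525/41505024)*sqrt(34))*i.
List the singular points by increasing real part (a conjugate pair: the negative imaginary part first).

Radius of convergence at 0: (1/5)*sqrt(35).
At (-1/5) - ((1/5)*sqrt(34))*i: a pole of order 3; residue ((215525/41505024)*sqrt(34))*i.
At (-1/5) + ((1/5)*sqrt(34))*i: a pole of order 3; residue -((215525/41505024)*sqrt(34))*i.


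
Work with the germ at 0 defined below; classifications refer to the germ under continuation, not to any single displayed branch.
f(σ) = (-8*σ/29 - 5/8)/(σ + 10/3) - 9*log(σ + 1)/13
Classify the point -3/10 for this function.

Denominator factors: σ + 10/3 = 91/30 at σ = -3/10 — none vanishes.
Branch term log(1 - σ/(-1)): argument at -3/10 is 7/10, nonzero, so -3/10 is not its branch point (a point on a principal cut is still regular for the continued germ).
So the germ continues analytically to -3/10.

The point is a regular point.


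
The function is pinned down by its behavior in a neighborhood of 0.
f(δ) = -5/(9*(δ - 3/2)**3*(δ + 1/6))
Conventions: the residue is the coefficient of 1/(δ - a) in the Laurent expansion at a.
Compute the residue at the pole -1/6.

At the order-1 pole -1/6 set g(δ) = (δ - (-1/6))*f(δ) = -5/(9*(δ - 3/2)**3).
Simple pole: residue = g(a) at a = -1/6, which is 3/25.

The residue is 3/25.


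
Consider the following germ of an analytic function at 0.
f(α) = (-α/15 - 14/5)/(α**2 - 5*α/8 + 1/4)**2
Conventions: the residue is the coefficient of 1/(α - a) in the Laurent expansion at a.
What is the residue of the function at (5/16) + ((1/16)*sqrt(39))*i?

The factor α**2 - 5*α/8 + 1/4 splits as (α - a)(α - a') with a = (5/16) + ((1/16)*sqrt(39))*i, a' = (5/16) - ((1/16)*sqrt(39))*i. At the order-2 pole a set g(α) = (α - a)^2*f(α) = [-α/15 - 14/5] / (α - a')^2.
Order-2 pole: residue = g'(a); g'((5/16) + ((1/16)*sqrt(39))*i) = ((43328/22815)*sqrt(39))*i, so the residue is ((43328/22815)*sqrt(39))*i.

The residue is ((43328/22815)*sqrt(39))*i.


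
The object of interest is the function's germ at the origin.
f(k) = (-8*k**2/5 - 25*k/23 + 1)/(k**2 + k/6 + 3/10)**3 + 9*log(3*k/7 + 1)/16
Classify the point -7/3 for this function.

The point is a logarithmic branch point.

The term (9/16)*log(1 - k/(-7/3)) has argument 1 - -7/3/(-7/3) = 0 at -7/3: a logarithmic (infinitely-sheeted) branch point; the remaining terms are analytic or single-valued there.


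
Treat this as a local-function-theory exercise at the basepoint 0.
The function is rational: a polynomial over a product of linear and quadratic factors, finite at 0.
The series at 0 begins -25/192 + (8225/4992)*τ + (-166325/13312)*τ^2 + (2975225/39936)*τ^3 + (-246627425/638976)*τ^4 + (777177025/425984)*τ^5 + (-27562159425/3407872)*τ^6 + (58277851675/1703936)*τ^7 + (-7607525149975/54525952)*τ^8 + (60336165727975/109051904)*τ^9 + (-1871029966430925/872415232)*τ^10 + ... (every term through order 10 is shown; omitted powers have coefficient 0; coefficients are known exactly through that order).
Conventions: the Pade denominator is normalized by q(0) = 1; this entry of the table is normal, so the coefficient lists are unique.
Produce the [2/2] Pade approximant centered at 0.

Taylor coefficients needed (read off): a_0 = -25/192, a_1 = 8225/4992, a_2 = -166325/13312, a_3 = 2975225/39936, a_4 = -246627425/638976.
Write the denominator as Q(τ) = 1 + q1*τ + q2*τ^2. Requiring Q*f - P = O(τ^5) with deg P <= 2 kills the coefficients of τ^3..τ^4 in Q*f:
  τ^3: a_3 + q1*a_2 + q2*a_1 = 0, i.e. 2975225/39936 + (-166325/13312)*q1 + (8225/4992)*q2 = 0.
  τ^4: a_4 + q1*a_3 + q2*a_2 = 0, i.e. -246627425/638976 + (2975225/39936)*q1 + (-166325/13312)*q2 = 0.
Solving this linear system: q1 = 1504984349/170259986, q2 = 29712802273/1362079888.
The numerator is Q*f truncated at degree 2: P0 = a_0 = -25/192; P1 = a_1 + q1*a_0 = 676520125/1362079888; P2 = a_2 + q1*a_1 + q2*a_0 = -109183913075/141656308352.

The Pade approximant has numerator coefficients [-25/192, 676520125/1362079888, -109183913075/141656308352]; denominator coefficients [1, 1504984349/170259986, 29712802273/1362079888].


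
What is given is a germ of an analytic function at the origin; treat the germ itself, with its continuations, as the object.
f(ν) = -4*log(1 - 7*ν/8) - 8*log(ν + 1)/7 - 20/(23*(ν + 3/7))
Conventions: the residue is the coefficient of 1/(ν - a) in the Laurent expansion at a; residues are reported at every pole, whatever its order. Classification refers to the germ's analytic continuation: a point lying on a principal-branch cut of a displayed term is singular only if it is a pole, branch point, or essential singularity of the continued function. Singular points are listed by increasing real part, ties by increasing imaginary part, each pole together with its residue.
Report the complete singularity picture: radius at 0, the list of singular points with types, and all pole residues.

Denominator factor (ν + 3/7): pole of order 1 at -3/7, modulus 3/7.
Branch term (-4)*log(1 - ν/(8/7)): its argument vanishes at ν = 8/7, a logarithmic branch point, modulus 8/7.
Branch term (-8/7)*log(1 - ν/(-1)): its argument vanishes at ν = -1, a logarithmic branch point, modulus 1.
The radius of convergence is the smallest modulus among the singular points: 3/7.
The branch terms are analytic at -3/7 and contribute nothing to the residue; only the rational part matters.
At the order-1 pole -3/7 set g(ν) = (ν - (-3/7))*(rational part) = -20/23.
Simple pole: residue = g(a) at a = -3/7, which is -20/23.
List the singular points by increasing real part (a conjugate pair: the negative imaginary part first).

Radius of convergence at 0: 3/7.
At -1: a logarithmic branch point.
At -3/7: a pole of order 1; residue -20/23.
At 8/7: a logarithmic branch point.


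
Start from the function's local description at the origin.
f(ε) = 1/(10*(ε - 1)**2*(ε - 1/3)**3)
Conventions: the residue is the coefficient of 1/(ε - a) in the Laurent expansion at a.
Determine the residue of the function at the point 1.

The residue is -243/160.

At the order-2 pole 1 set g(ε) = (ε - (1))^2*f(ε) = 1/(10*(ε - 1/3)**3).
Order-2 pole: residue = g'(a); g'(1) = -243/160, so the residue is -243/160.


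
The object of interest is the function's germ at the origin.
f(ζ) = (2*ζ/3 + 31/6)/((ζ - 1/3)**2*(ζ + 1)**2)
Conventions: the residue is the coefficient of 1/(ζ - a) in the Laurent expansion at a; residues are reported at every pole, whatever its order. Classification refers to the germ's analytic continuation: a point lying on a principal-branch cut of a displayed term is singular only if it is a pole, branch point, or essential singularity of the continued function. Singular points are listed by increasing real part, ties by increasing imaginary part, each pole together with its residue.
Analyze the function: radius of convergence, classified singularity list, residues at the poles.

Denominator factor (ζ - 1/3)^2: pole of order 2 at 1/3, modulus 1/3.
Denominator factor (ζ + 1)^2: pole of order 2 at -1, modulus 1.
The radius of convergence is the smallest modulus among the singular points: 1/3.
At the order-2 pole -1 set g(ζ) = (ζ - (-1))^2*f(ζ) = (2*ζ/3 + 31/6)/(ζ - 1/3)**2.
Order-2 pole: residue = g'(a); g'(-1) = 267/64, so the residue is 267/64.
At the order-2 pole 1/3 set g(ζ) = (ζ - (1/3))^2*f(ζ) = (2*ζ/3 + 31/6)/(ζ + 1)**2.
Order-2 pole: residue = g'(a); g'(1/3) = -267/64, so the residue is -267/64.
List the singular points by increasing real part (a conjugate pair: the negative imaginary part first).

Radius of convergence at 0: 1/3.
At -1: a pole of order 2; residue 267/64.
At 1/3: a pole of order 2; residue -267/64.


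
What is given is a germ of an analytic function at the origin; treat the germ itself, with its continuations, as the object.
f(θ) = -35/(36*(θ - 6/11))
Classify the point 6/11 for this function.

The point is a pole of order 1.

The denominator factor θ - 6/11 vanishes at 6/11 and appears to the power 1; the numerator there equals -35/36, nonzero, and no other factor vanishes.
Hence a pole whose order is the multiplicity, 1.


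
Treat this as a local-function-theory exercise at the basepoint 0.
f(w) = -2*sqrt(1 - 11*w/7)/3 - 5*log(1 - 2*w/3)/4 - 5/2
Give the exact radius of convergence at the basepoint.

The radius of convergence is 7/11.

Branch term (-5/4)*log(1 - w/(3/2)): its argument vanishes at w = 3/2, a logarithmic branch point, modulus 3/2.
Branch term (-2/3)*sqrt(1 - w/(7/11)): its argument vanishes at w = 7/11, a square-root branch point, modulus 7/11.
The radius of convergence is the smallest modulus among the singular points: 7/11.


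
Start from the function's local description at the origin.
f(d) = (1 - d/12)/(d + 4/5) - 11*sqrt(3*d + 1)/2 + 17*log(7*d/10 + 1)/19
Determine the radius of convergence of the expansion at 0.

Denominator factor (d + 4/5): pole of order 1 at -4/5, modulus 4/5.
Branch term (17/19)*log(1 - d/(-10/7)): its argument vanishes at d = -10/7, a logarithmic branch point, modulus 10/7.
Branch term (-11/2)*sqrt(1 - d/(-1/3)): its argument vanishes at d = -1/3, a square-root branch point, modulus 1/3.
The radius of convergence is the smallest modulus among the singular points: 1/3.

The radius of convergence is 1/3.


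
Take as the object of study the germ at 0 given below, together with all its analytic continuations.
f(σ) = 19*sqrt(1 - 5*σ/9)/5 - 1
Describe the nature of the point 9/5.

The term (19/5)*sqrt(1 - σ/(9/5)) has argument 1 - 9/5/(9/5) = 0 at 9/5: a square-root (algebraic, two-sheeted) branch point; the remaining terms are analytic or single-valued there.

The point is an algebraic (square-root) branch point.


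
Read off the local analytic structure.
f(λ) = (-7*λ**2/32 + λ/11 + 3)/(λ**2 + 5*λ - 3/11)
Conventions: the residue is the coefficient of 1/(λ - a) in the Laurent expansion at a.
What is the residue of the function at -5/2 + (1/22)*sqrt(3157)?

The residue is 417/704 - (15/202048)*sqrt(3157).

The factor λ**2 + 5*λ - 3/11 splits as (λ - a)(λ - a') with a = -5/2 + (1/22)*sqrt(3157), a' = -5/2 - (1/22)*sqrt(3157). At the order-1 pole a set g(λ) = (λ - a)*f(λ) = [-7*λ**2/32 + λ/11 + 3] / (λ - a').
Simple pole: residue = g(a) at a = -5/2 + (1/22)*sqrt(3157), which is 417/704 - (15/202048)*sqrt(3157).


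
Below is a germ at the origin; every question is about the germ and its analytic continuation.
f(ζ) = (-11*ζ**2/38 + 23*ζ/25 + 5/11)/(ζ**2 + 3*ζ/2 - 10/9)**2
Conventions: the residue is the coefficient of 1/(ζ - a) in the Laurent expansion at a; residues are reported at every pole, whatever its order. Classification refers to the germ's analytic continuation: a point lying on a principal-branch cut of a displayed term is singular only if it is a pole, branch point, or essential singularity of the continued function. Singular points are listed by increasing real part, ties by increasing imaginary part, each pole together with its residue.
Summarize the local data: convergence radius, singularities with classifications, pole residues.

Radius of convergence at 0: -3/4 + (1/12)*sqrt(241).
At -3/4 - (1/12)*sqrt(241): a pole of order 2; residue (194532/303473225)*sqrt(241).
At -3/4 + (1/12)*sqrt(241): a pole of order 2; residue -(194532/303473225)*sqrt(241).

Denominator factor (ζ**2 + 3*ζ/2 - 10/9)^2: discriminant 241/36, real irrational roots -3/4 + (1/12)*sqrt(241) and -3/4 - (1/12)*sqrt(241); poles of order 2, moduli -3/4 + (1/12)*sqrt(241) and 3/4 + (1/12)*sqrt(241).
The radius of convergence is the smallest modulus among the singular points: -3/4 + (1/12)*sqrt(241).
The factor ζ**2 + 3*ζ/2 - 10/9 splits as (ζ - a)(ζ - a') with a = -3/4 - (1/12)*sqrt(241), a' = -3/4 + (1/12)*sqrt(241). At the order-2 pole a set g(ζ) = (ζ - a)^2*f(ζ) = [-11*ζ**2/38 + 23*ζ/25 + 5/11] / (ζ - a')^2.
Order-2 pole: residue = g'(a); g'(-3/4 - (1/12)*sqrt(241)) = (194532/303473225)*sqrt(241), so the residue is (194532/303473225)*sqrt(241).
The factor ζ**2 + 3*ζ/2 - 10/9 splits as (ζ - a)(ζ - a') with a = -3/4 + (1/12)*sqrt(241), a' = -3/4 - (1/12)*sqrt(241). At the order-2 pole a set g(ζ) = (ζ - a)^2*f(ζ) = [-11*ζ**2/38 + 23*ζ/25 + 5/11] / (ζ - a')^2.
Order-2 pole: residue = g'(a); g'(-3/4 + (1/12)*sqrt(241)) = -(194532/303473225)*sqrt(241), so the residue is -(194532/303473225)*sqrt(241).
List the singular points by increasing real part (a conjugate pair: the negative imaginary part first).


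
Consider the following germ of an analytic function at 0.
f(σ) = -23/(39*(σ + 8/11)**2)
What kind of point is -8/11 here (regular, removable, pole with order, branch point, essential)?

The denominator factor σ + 8/11 vanishes at -8/11 and appears to the power 2; the numerator there equals -23/39, nonzero, and no other factor vanishes.
Hence a pole whose order is the multiplicity, 2.

The point is a pole of order 2.


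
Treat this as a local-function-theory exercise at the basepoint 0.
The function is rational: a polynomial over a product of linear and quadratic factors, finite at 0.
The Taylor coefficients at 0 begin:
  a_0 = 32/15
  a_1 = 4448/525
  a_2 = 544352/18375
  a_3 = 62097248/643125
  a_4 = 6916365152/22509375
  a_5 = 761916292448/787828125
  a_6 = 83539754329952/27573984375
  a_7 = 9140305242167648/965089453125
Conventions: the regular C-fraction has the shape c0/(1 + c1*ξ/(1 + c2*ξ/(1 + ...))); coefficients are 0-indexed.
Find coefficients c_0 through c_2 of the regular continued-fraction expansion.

Taylor coefficients (read off): a_0 = 32/15, a_1 = 4448/525, a_2 = 544352/18375.
c0 = a_0 = 32/15. Peel one level at a time: if S = 1 + c*ξ/S' with S'(0) = 1, then c is the ξ-coefficient of S and S' = c*ξ/(S - 1).
S_1 = c0/f = 1 + (-139/35)*ξ + (66/35)*ξ^2 + ...; c1 = -139/35.
S_2 = c1*ξ/(S_1 - 1) = 1 + (66/139)*ξ + ...; c2 = 66/139.

The regular C-fraction coefficients are [32/15, -139/35, 66/139].


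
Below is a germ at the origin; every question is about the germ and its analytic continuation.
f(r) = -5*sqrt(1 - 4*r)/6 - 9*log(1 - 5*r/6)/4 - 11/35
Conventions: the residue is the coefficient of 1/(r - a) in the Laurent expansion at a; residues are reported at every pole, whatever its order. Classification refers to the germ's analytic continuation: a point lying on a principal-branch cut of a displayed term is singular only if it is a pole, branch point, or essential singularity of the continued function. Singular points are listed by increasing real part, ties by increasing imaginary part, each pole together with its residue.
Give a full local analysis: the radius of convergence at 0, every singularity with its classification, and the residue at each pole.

Radius of convergence at 0: 1/4.
At 1/4: an algebraic (square-root) branch point.
At 6/5: a logarithmic branch point.

Branch term (-5/6)*sqrt(1 - r/(1/4)): its argument vanishes at r = 1/4, a square-root branch point, modulus 1/4.
Branch term (-9/4)*log(1 - r/(6/5)): its argument vanishes at r = 6/5, a logarithmic branch point, modulus 6/5.
The radius of convergence is the smallest modulus among the singular points: 1/4.
List the singular points by increasing real part (a conjugate pair: the negative imaginary part first).


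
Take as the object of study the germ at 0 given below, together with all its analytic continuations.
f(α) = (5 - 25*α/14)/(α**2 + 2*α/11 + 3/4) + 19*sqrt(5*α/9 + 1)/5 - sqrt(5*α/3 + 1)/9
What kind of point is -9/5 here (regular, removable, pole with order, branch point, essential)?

The term (19/5)*sqrt(1 - α/(-9/5)) has argument 1 - -9/5/(-9/5) = 0 at -9/5: a square-root (algebraic, two-sheeted) branch point; the remaining terms are analytic or single-valued there.

The point is an algebraic (square-root) branch point.


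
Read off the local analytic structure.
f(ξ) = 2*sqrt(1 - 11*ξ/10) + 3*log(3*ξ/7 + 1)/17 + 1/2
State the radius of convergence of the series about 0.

The radius of convergence is 10/11.

Branch term (3/17)*log(1 - ξ/(-7/3)): its argument vanishes at ξ = -7/3, a logarithmic branch point, modulus 7/3.
Branch term (2)*sqrt(1 - ξ/(10/11)): its argument vanishes at ξ = 10/11, a square-root branch point, modulus 10/11.
The radius of convergence is the smallest modulus among the singular points: 10/11.


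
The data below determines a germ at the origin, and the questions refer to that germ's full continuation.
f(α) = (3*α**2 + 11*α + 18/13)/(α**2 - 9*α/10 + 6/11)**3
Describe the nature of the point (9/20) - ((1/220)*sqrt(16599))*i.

The denominator factor α**2 - 9*α/10 + 6/11 vanishes at (9/20) - ((1/220)*sqrt(16599))*i and appears to the power 3; the numerator there equals (169119/28600) - ((137/2200)*sqrt(16599))*i, nonzero, and no other factor vanishes.
Hence a pole whose order is the multiplicity, 3.

The point is a pole of order 3.


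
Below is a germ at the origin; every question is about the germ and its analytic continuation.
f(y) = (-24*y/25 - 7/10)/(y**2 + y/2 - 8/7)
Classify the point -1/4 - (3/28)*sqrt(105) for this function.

The denominator factor y**2 + y/2 - 8/7 vanishes at -1/4 - (3/28)*sqrt(105) and appears to the power 1; the numerator there equals -23/50 + (18/175)*sqrt(105), nonzero, and no other factor vanishes.
Hence a pole whose order is the multiplicity, 1.

The point is a pole of order 1.


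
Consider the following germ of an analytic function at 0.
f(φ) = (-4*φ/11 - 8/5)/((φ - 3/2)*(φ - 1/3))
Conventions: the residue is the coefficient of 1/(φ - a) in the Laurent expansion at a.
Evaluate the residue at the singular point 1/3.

The residue is 568/385.

At the order-1 pole 1/3 set g(φ) = (φ - (1/3))*f(φ) = (-4*φ/11 - 8/5)/(φ - 3/2).
Simple pole: residue = g(a) at a = 1/3, which is 568/385.


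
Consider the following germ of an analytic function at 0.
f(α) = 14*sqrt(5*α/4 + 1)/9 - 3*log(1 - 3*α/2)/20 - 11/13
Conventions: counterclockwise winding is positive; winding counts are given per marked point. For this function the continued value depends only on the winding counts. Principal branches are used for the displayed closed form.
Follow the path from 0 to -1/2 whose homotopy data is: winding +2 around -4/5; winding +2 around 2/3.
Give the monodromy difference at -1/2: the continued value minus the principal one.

The rational part is single-valued and drops out of the difference; each branch term changes only by its own monodromy.
(-3/20)*log(1 - α/(2/3)): each positive loop around 2/3 adds 2*pi*i to the log, so winding +2 contributes (-3/20)*(2)*2*pi*i = -(3/5)*pi*i.
(14/9)*sqrt(1 - α/(-4/5)): winding +2 is even, the square root returns to the same sheet, contribution 0.
Summing the contributions at α = -1/2 gives -(3/5)*pi*i.

Continued minus principal equals -(3/5)*pi*i.


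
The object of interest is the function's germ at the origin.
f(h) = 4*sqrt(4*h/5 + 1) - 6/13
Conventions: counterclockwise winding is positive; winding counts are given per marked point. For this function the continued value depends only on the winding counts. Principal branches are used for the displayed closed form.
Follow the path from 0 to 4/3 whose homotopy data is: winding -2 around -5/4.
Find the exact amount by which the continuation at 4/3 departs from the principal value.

Continued minus principal equals 0.

The rational part is single-valued and drops out of the difference; each branch term changes only by its own monodromy.
(4)*sqrt(1 - h/(-5/4)): winding -2 is even, the square root returns to the same sheet, contribution 0.
Summing the contributions at h = 4/3 gives 0.


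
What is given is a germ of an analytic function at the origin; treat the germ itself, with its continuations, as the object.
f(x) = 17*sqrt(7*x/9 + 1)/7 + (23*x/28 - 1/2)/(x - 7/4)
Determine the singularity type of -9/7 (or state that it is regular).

The term (17/7)*sqrt(1 - x/(-9/7)) has argument 1 - -9/7/(-9/7) = 0 at -9/7: a square-root (algebraic, two-sheeted) branch point; the remaining terms are analytic or single-valued there.

The point is an algebraic (square-root) branch point.


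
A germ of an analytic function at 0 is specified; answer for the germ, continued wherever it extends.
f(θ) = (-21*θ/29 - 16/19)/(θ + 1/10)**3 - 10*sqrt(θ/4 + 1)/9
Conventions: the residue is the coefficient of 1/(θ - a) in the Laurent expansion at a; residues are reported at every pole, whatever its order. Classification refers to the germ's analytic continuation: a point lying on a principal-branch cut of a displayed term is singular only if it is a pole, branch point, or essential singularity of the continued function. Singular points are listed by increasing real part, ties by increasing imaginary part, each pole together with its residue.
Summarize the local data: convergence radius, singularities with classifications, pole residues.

Denominator factor (θ + 1/10)^3: pole of order 3 at -1/10, modulus 1/10.
Branch term (-10/9)*sqrt(1 - θ/(-4)): its argument vanishes at θ = -4, a square-root branch point, modulus 4.
The radius of convergence is the smallest modulus among the singular points: 1/10.
The branch term is analytic at -1/10 and contributes nothing to the residue; only the rational part matters.
At the order-3 pole -1/10 set g(θ) = (θ - (-1/10))^3*(rational part) = -21*θ/29 - 16/19.
Order-3 pole: residue = g''(a)/2; g''(-1/10) = 0, so the residue is 0.
List the singular points by increasing real part (a conjugate pair: the negative imaginary part first).

Radius of convergence at 0: 1/10.
At -4: an algebraic (square-root) branch point.
At -1/10: a pole of order 3; residue 0.


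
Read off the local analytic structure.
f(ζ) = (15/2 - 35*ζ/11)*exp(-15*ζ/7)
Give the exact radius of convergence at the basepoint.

The factor exp(-15*ζ/7) is entire and contributes no finite singular point.
The polynomial part has no poles.
No finite singular points: the Taylor series at 0 converges everywhere.

The radius of convergence is infinite.


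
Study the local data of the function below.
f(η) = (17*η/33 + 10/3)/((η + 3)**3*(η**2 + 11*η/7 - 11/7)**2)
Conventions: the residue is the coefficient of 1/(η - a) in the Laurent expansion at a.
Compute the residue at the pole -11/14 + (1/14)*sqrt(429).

The factor η**2 + 11*η/7 - 11/7 splits as (η - a)(η - a') with a = -11/14 + (1/14)*sqrt(429), a' = -11/14 - (1/14)*sqrt(429). At the order-2 pole a set g(η) = (η - a)^2*f(η) = [(17*η/33 + 10/3)/(η + 3)**3] / (η - a')^2.
Order-2 pole: residue = g'(a); g'(-11/14 + (1/14)*sqrt(429)) = -2849007/2867062 + (2275247527/47968814322)*sqrt(429), so the residue is -2849007/2867062 + (2275247527/47968814322)*sqrt(429).

The residue is -2849007/2867062 + (2275247527/47968814322)*sqrt(429).


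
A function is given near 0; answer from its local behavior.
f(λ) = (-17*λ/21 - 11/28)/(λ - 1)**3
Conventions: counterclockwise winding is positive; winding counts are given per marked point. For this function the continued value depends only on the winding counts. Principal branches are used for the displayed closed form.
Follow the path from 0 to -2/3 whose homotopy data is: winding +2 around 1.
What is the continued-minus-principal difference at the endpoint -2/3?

The function is rational, hence single-valued: continuing it around any pole returns the same value, so the difference is 0.

Continued minus principal equals 0.


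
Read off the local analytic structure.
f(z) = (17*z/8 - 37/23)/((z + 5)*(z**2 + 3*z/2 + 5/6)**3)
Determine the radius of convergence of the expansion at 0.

The radius of convergence is (1/6)*sqrt(30).

Denominator factor (z**2 + 3*z/2 + 5/6)^3: discriminant -13/12, complex-conjugate roots (-3/4) + ((1/12)*sqrt(39))*i and (-3/4) - ((1/12)*sqrt(39))*i; poles of order 3, moduli (1/6)*sqrt(30) and (1/6)*sqrt(30).
Denominator factor (z + 5): pole of order 1 at -5, modulus 5.
The radius of convergence is the smallest modulus among the singular points: (1/6)*sqrt(30).


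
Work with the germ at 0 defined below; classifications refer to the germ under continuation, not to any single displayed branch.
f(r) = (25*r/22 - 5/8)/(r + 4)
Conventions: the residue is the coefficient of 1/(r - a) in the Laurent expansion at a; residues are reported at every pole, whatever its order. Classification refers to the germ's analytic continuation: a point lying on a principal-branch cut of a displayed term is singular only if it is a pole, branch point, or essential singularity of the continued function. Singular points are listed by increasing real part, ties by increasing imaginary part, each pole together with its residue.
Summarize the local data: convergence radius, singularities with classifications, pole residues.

Denominator factor (r + 4): pole of order 1 at -4, modulus 4.
The radius of convergence is the smallest modulus among the singular points: 4.
At the order-1 pole -4 set g(r) = (r - (-4))*f(r) = 25*r/22 - 5/8.
Simple pole: residue = g(a) at a = -4, which is -455/88.

Radius of convergence at 0: 4.
At -4: a pole of order 1; residue -455/88.


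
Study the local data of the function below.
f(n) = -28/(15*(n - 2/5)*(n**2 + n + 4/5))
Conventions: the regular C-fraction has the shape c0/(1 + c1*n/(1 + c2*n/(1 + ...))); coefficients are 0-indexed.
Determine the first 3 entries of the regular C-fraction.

The regular C-fraction coefficients are [35/6, -5/4, -3/2].

Taylor coefficients (expand at 0): a_0 = 35/6, a_1 = 175/24, a_2 = 1925/96.
c0 = a_0 = 35/6. Peel one level at a time: if S = 1 + c*n/S' with S'(0) = 1, then c is the n-coefficient of S and S' = c*n/(S - 1).
S_1 = c0/f = 1 + (-5/4)*n + (-15/8)*n^2 + ...; c1 = -5/4.
S_2 = c1*n/(S_1 - 1) = 1 + (-3/2)*n + ...; c2 = -3/2.
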